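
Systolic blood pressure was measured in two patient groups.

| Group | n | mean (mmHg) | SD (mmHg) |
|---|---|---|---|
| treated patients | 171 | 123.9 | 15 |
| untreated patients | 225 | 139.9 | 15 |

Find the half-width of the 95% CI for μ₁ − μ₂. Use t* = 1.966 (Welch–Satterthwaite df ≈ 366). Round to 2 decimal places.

SE₁ = s₁/√n₁ = 15/√171 = 1.1471; SE₂ = 15/√225 = 1.0000.
Independent samples, unequal variances: SE_diff = √(SE₁² + SE₂²) = √(1.31583841 + 1.0) = 1.5218.
t* = 1.966, so margin of error = 1.966 × 1.5218 = 2.9919.

2.99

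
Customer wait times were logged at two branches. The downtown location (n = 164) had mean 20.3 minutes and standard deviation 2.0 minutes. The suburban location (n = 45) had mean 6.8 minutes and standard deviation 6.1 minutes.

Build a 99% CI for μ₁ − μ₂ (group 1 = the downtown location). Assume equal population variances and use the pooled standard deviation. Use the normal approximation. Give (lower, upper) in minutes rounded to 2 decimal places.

(12.06, 14.94)

Pooled variance s_p² = [163·2.0² + 44·6.1²] / (164+45−2) = 11.0591, so s_p = 3.3255.
SE_diff = s_p·√(1/n₁ + 1/n₂) = 3.3255·√(1/164 + 1/45) = 0.5596.
z* = 2.576; margin = 2.576 × 0.5596 = 1.4415.
Difference = 20.3 − 6.8 = 13.5000.
13.5000 ± 1.4415 → (12.06, 14.94).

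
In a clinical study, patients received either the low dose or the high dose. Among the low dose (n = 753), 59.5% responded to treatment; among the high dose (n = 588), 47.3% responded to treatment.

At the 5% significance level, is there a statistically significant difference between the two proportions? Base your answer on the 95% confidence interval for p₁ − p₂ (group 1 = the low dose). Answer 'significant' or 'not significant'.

significant

The two standard errors are √(0.5950×0.4050/753) = 0.01789 and √(0.4730×0.5270/588) = 0.02059.
Because the samples are independent, SE_diff = √(0.01789² + 0.02059²) = 0.02728.
Using z* = 1.960 for 95%, ME = 1.960 × 0.02728 = 0.05347.
p̂₁ − p̂₂ = 0.1220; interval 0.1220 ± 0.05347 gives (0.06853, 0.17547).
The interval (0.06853, 0.17547) does not contain 0, so the difference is significant.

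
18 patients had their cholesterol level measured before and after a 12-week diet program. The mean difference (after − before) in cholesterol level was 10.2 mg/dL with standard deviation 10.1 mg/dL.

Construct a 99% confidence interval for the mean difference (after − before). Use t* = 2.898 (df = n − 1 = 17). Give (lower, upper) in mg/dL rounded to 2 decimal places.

This is a matched-pairs design, so SE = s_d/√n = 10.1/√18 = 2.3806.
Margin = 2.898 × 2.3806 = 6.8990; the interval is 10.2 ± 6.8990 = (3.30, 17.10).

(3.30, 17.10)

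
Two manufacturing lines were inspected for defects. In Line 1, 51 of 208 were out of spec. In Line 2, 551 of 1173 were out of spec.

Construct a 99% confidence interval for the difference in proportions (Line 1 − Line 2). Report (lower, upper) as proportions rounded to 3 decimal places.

First, p̂₁ = 51/208 = 0.2452; p̂₂ = 551/1173 = 0.4697.
The two standard errors are √(0.2452×0.7548/208) = 0.02983 and √(0.4697×0.5303/1173) = 0.01457.
Because the samples are independent, SE_diff = √(0.02983² + 0.01457²) = 0.03320.
Using z* = 2.576 for 99%, ME = 2.576 × 0.03320 = 0.08552.
p̂₁ − p̂₂ = -0.2245; interval -0.2245 ± 0.08552 gives (-0.310, -0.139).

(-0.310, -0.139)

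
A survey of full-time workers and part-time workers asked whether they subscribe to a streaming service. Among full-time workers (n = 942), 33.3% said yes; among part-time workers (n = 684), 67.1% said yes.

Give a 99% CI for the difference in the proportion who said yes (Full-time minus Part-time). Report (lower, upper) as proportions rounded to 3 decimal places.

Each SE is √(p̂(1−p̂)/n): √(0.3330·0.6670/942) = 0.01536 and √(0.6710·0.3290/684) = 0.01797.
SE(p̂₁ − p̂₂) = √(SE₁² + SE₂²) = √(0.0002359296 + 0.0003229209) = 0.02364, since the two samples are independent.
At 99% confidence z* = 2.576; margin = 2.576 × 0.02364 = 0.06090.
The difference is 0.3330 − 0.6710 = -0.3380, so the interval is -0.3380 ± 0.06090 = (-0.399, -0.277).

(-0.399, -0.277)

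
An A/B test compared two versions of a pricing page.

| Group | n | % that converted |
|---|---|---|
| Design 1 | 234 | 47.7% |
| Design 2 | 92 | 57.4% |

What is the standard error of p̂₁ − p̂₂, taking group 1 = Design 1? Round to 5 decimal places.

SE₁ = √(p̂₁(1−p̂₁)/n₁) = √(0.4770·0.5230/234) = 0.03265; SE₂ = √(0.5740·0.4260/92) = 0.05155.
Independent samples: SE of the difference = √(SE₁² + SE₂²) = √(0.0010660225 + 0.0026574025) = 0.06102.

0.06102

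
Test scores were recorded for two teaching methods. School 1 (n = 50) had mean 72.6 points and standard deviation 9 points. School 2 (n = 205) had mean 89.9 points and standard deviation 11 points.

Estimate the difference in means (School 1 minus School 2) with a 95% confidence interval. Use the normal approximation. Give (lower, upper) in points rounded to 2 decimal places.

(-20.21, -14.39)

Standard errors of each mean: 9/√50 = 1.2728 and 11/√205 = 0.7683.
SE(x̄₁ − x̄₂) = √(1.2728² + 0.7683²) = 1.4867 for independent samples with unequal variances.
With z* = 1.960, the margin is 1.960 × 1.4867 = 2.9139.
x̄₁ − x̄₂ = 72.6 − 89.9 = -17.3000; the interval is -17.3000 ± 2.9139 = (-20.21, -14.39).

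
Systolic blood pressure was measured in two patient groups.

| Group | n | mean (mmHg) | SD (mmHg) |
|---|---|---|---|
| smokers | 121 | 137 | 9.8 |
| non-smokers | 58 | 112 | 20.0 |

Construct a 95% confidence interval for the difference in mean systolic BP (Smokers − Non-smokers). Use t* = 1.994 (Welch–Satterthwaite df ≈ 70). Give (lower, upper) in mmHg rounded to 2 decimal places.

(19.47, 30.53)

SE₁ = s₁/√n₁ = 9.8/√121 = 0.8909; SE₂ = 20.0/√58 = 2.6261.
Independent samples, unequal variances: SE_diff = √(SE₁² + SE₂²) = √(0.79370281 + 6.89640121) = 2.7731.
t* = 1.994, so margin of error = 1.994 × 2.7731 = 5.5296.
Difference in means = 137 − 112 = 25.0000.
25.0000 ± 5.5296 → (19.47, 30.53).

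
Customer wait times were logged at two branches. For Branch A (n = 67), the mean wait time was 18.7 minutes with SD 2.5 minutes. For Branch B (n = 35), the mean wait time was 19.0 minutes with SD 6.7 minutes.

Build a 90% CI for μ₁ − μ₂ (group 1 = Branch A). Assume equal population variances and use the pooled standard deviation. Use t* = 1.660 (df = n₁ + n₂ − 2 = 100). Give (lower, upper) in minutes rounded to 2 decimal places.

Pooled variance s_p² = [66·2.5² + 34·6.7²] / (67+35−2) = 19.3876, so s_p = 4.4031.
SE_diff = s_p·√(1/n₁ + 1/n₂) = 4.4031·√(1/67 + 1/35) = 0.9183.
t* = 1.660; margin = 1.660 × 0.9183 = 1.5244.
Difference = 18.7 − 19.0 = -0.3000.
-0.3000 ± 1.5244 → (-1.82, 1.22).

(-1.82, 1.22)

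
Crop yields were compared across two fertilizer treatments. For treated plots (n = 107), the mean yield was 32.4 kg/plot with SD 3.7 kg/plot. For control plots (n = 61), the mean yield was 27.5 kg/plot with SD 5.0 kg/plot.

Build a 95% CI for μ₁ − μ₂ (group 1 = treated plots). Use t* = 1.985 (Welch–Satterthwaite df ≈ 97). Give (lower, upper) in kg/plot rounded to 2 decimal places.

(3.44, 6.36)

Standard errors of each mean: 3.7/√107 = 0.3577 and 5.0/√61 = 0.6402.
SE(x̄₁ − x̄₂) = √(0.3577² + 0.6402²) = 0.7334 for independent samples with unequal variances.
With t* = 1.985, the margin is 1.985 × 0.7334 = 1.4558.
x̄₁ − x̄₂ = 32.4 − 27.5 = 4.9000; the interval is 4.9000 ± 1.4558 = (3.44, 6.36).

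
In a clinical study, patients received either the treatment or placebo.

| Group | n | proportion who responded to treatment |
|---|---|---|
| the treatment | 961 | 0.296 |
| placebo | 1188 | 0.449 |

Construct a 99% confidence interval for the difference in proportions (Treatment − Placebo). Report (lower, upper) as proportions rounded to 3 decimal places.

Each SE is √(p̂(1−p̂)/n): √(0.2960·0.7040/961) = 0.01473 and √(0.4490·0.5510/1188) = 0.01443.
SE(p̂₁ − p̂₂) = √(SE₁² + SE₂²) = √(0.0002169729 + 0.0002082249) = 0.02062, since the two samples are independent.
At 99% confidence z* = 2.576; margin = 2.576 × 0.02062 = 0.05312.
The difference is 0.2960 − 0.4490 = -0.1530, so the interval is -0.1530 ± 0.05312 = (-0.206, -0.100).

(-0.206, -0.100)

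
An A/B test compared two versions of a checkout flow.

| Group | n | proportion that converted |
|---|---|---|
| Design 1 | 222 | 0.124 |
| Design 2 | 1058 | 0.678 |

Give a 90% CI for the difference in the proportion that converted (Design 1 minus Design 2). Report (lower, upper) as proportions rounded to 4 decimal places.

(-0.5974, -0.5106)

Each SE is √(p̂(1−p̂)/n): √(0.1240·0.8760/222) = 0.02212 and √(0.6780·0.3220/1058) = 0.01436.
SE(p̂₁ − p̂₂) = √(SE₁² + SE₂²) = √(0.0004892944 + 0.0002062096) = 0.02637, since the two samples are independent.
At 90% confidence z* = 1.645; margin = 1.645 × 0.02637 = 0.04338.
The difference is 0.1240 − 0.6780 = -0.5540, so the interval is -0.5540 ± 0.04338 = (-0.5974, -0.5106).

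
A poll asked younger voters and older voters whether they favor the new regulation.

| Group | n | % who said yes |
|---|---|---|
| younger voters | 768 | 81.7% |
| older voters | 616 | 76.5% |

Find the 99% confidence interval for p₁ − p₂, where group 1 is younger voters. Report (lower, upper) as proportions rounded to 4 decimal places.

(-0.0048, 0.1088)

The two standard errors are √(0.8170×0.1830/768) = 0.01395 and √(0.7650×0.2350/616) = 0.01708.
Because the samples are independent, SE_diff = √(0.01395² + 0.01708²) = 0.02205.
Using z* = 2.576 for 99%, ME = 2.576 × 0.02205 = 0.05680.
p̂₁ − p̂₂ = 0.0520; interval 0.0520 ± 0.05680 gives (-0.0048, 0.1088).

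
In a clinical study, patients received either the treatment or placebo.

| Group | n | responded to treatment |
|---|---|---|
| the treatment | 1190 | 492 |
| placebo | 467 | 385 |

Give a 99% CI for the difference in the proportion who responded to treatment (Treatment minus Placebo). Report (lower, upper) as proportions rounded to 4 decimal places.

First, p̂₁ = 492/1190 = 0.4134; p̂₂ = 385/467 = 0.8244.
The two standard errors are √(0.4134×0.5866/1190) = 0.01428 and √(0.8244×0.1756/467) = 0.01761.
Because the samples are independent, SE_diff = √(0.01428² + 0.01761²) = 0.02267.
Using z* = 2.576 for 99%, ME = 2.576 × 0.02267 = 0.05840.
p̂₁ − p̂₂ = -0.4110; interval -0.4110 ± 0.05840 gives (-0.4694, -0.3526).

(-0.4694, -0.3526)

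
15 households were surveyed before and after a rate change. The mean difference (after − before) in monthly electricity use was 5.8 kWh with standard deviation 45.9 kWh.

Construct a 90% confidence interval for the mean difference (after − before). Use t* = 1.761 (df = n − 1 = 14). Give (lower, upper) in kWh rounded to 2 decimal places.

This is a matched-pairs design, so SE = s_d/√n = 45.9/√15 = 11.8513.
Margin = 1.761 × 11.8513 = 20.8701; the interval is 5.8 ± 20.8701 = (-15.07, 26.67).

(-15.07, 26.67)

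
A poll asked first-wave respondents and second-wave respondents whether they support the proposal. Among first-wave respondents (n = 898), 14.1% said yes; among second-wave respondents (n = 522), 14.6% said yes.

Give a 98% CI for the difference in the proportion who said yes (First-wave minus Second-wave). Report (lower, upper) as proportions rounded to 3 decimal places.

(-0.050, 0.040)

The two standard errors are √(0.1410×0.8590/898) = 0.01161 and √(0.1460×0.8540/522) = 0.01546.
Because the samples are independent, SE_diff = √(0.01161² + 0.01546²) = 0.01933.
Using z* = 2.326 for 98%, ME = 2.326 × 0.01933 = 0.04496.
p̂₁ − p̂₂ = -0.0050; interval -0.0050 ± 0.04496 gives (-0.050, 0.040).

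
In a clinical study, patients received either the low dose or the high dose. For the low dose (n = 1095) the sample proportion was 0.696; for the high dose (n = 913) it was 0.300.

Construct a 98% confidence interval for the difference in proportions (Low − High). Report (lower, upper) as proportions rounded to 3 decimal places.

The two standard errors are √(0.6960×0.3040/1095) = 0.01390 and √(0.3000×0.7000/913) = 0.01517.
Because the samples are independent, SE_diff = √(0.01390² + 0.01517²) = 0.02058.
Using z* = 2.326 for 98%, ME = 2.326 × 0.02058 = 0.04787.
p̂₁ − p̂₂ = 0.3960; interval 0.3960 ± 0.04787 gives (0.348, 0.444).

(0.348, 0.444)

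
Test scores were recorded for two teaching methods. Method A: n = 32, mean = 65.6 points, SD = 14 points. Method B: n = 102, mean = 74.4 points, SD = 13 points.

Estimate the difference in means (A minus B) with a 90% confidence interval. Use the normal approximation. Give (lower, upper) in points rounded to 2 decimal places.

(-13.39, -4.21)

SE₁ = s₁/√n₁ = 14/√32 = 2.4749; SE₂ = 13/√102 = 1.2872.
Independent samples, unequal variances: SE_diff = √(SE₁² + SE₂²) = √(6.12513001 + 1.65688384) = 2.7896.
z* = 1.645, so margin of error = 1.645 × 2.7896 = 4.5889.
Difference in means = 65.6 − 74.4 = -8.8000.
-8.8000 ± 4.5889 → (-13.39, -4.21).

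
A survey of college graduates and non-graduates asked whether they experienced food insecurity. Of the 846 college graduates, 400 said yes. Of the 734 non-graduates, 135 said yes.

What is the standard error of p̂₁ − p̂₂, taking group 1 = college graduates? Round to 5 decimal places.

0.02234

First, p̂₁ = 400/846 = 0.4728; p̂₂ = 135/734 = 0.1839.
The two standard errors are √(0.4728×0.5272/846) = 0.01716 and √(0.1839×0.8161/734) = 0.01430.
Because the samples are independent, SE_diff = √(0.01716² + 0.01430²) = 0.02234.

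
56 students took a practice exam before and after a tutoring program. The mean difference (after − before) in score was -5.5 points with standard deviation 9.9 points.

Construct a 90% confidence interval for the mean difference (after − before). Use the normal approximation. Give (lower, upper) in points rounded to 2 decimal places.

This is a matched-pairs design, so SE = s_d/√n = 9.9/√56 = 1.3229.
Margin = 1.645 × 1.3229 = 2.1762; the interval is -5.5 ± 2.1762 = (-7.68, -3.32).

(-7.68, -3.32)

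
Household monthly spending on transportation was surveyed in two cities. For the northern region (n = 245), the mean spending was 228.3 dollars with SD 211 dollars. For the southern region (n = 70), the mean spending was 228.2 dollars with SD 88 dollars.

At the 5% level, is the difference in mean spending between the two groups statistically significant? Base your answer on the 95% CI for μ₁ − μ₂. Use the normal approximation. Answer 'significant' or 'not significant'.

Standard errors of each mean: 211/√245 = 13.4803 and 88/√70 = 10.5180.
SE(x̄₁ − x̄₂) = √(13.4803² + 10.5180²) = 17.0982 for independent samples with unequal variances.
With z* = 1.960, the margin is 1.960 × 17.0982 = 33.5125.
x̄₁ − x̄₂ = 228.3 − 228.2 = 0.1000; the interval is 0.1000 ± 33.5125 = (-33.4125, 33.6125).
The interval (-33.4125, 33.6125) contains 0, so the difference is not significant.

not significant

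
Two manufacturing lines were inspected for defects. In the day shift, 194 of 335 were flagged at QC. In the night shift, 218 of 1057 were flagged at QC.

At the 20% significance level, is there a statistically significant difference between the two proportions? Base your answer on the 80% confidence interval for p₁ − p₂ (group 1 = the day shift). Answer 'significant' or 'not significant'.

significant

First, p̂₁ = 194/335 = 0.5791; p̂₂ = 218/1057 = 0.2062.
The two standard errors are √(0.5791×0.4209/335) = 0.02697 and √(0.2062×0.7938/1057) = 0.01244.
Because the samples are independent, SE_diff = √(0.02697² + 0.01244²) = 0.02970.
Using z* = 1.282 for 80%, ME = 1.282 × 0.02970 = 0.03808.
p̂₁ − p̂₂ = 0.3729; interval 0.3729 ± 0.03808 gives (0.33482, 0.41098).
The interval (0.33482, 0.41098) does not contain 0, so the difference is significant.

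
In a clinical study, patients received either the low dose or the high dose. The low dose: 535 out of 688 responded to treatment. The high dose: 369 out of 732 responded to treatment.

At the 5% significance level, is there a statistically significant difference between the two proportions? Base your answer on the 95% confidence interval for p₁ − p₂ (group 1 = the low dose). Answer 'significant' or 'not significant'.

First, p̂₁ = 535/688 = 0.7776; p̂₂ = 369/732 = 0.5041.
The two standard errors are √(0.7776×0.2224/688) = 0.01585 and √(0.5041×0.4959/732) = 0.01848.
Because the samples are independent, SE_diff = √(0.01585² + 0.01848²) = 0.02435.
Using z* = 1.960 for 95%, ME = 1.960 × 0.02435 = 0.04773.
p̂₁ − p̂₂ = 0.2735; interval 0.2735 ± 0.04773 gives (0.22577, 0.32123).
The interval (0.22577, 0.32123) does not contain 0, so the difference is significant.

significant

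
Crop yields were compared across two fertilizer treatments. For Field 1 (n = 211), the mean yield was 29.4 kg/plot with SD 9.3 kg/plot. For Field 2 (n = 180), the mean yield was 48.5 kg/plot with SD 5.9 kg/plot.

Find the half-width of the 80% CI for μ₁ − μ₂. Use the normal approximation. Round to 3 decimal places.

Standard errors of each mean: 9.3/√211 = 0.6402 and 5.9/√180 = 0.4398.
SE(x̄₁ − x̄₂) = √(0.6402² + 0.4398²) = 0.7767 for independent samples with unequal variances.
With z* = 1.282, the margin is 1.282 × 0.7767 = 0.9957.

0.996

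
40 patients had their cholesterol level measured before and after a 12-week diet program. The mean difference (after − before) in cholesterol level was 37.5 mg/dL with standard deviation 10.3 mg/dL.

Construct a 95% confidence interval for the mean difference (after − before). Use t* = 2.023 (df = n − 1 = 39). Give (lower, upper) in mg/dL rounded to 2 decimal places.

This is a matched-pairs design, so SE = s_d/√n = 10.3/√40 = 1.6286.
Margin = 2.023 × 1.6286 = 3.2947; the interval is 37.5 ± 3.2947 = (34.21, 40.79).

(34.21, 40.79)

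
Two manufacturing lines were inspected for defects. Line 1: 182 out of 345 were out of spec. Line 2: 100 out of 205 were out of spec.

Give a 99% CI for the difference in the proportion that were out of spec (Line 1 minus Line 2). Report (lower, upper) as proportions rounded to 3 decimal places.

p̂₁ = 182/345 = 0.5275 and p̂₂ = 100/205 = 0.4878.
SE₁ = √(p̂₁(1−p̂₁)/n₁) = √(0.5275·0.4725/345) = 0.02688; SE₂ = √(0.4878·0.5122/205) = 0.03491.
Independent samples: SE of the difference = √(SE₁² + SE₂²) = √(0.0007225344 + 0.0012187081) = 0.04406.
z* for 99% confidence is 2.576, so the margin of error is 2.576 × 0.04406 = 0.11350.
Point estimate p̂₁ − p̂₂ = 0.5275 − 0.4878 = 0.0397.
0.0397 ± 0.11350 → (-0.074, 0.153).

(-0.074, 0.153)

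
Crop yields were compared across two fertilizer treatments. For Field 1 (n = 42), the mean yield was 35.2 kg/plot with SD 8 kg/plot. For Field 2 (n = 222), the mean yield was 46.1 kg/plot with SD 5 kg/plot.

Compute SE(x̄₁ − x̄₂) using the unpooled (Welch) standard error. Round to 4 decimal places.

SE₁ = s₁/√n₁ = 8/√42 = 1.2344; SE₂ = 5/√222 = 0.3356.
Independent samples, unequal variances: SE_diff = √(SE₁² + SE₂²) = √(1.52374336 + 0.11262736) = 1.2792.

1.2792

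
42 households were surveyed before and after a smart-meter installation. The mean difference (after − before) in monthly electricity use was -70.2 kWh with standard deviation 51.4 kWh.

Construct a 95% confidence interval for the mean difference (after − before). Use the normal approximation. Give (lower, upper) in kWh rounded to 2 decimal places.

(-85.75, -54.65)

Paired design: SE = s_d/√n = 51.4/√42 = 7.9312.
z* = 1.960; margin of error = 1.960 × 7.9312 = 15.5452.
-70.2 ± 15.5452 → (-85.75, -54.65).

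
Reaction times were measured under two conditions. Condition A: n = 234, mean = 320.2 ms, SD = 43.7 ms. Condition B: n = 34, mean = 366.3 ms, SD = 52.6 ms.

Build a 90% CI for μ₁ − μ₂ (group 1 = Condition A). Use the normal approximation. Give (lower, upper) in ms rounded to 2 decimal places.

(-61.67, -30.53)

SE₁ = s₁/√n₁ = 43.7/√234 = 2.8568; SE₂ = 52.6/√34 = 9.0208.
Independent samples, unequal variances: SE_diff = √(SE₁² + SE₂²) = √(8.16130624 + 81.37483264) = 9.4624.
z* = 1.645, so margin of error = 1.645 × 9.4624 = 15.5656.
Difference in means = 320.2 − 366.3 = -46.1000.
-46.1000 ± 15.5656 → (-61.67, -30.53).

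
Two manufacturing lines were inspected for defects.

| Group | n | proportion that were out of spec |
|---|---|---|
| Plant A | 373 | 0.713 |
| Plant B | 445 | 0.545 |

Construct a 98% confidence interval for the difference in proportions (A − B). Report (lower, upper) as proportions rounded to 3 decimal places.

SE₁ = √(p̂₁(1−p̂₁)/n₁) = √(0.7130·0.2870/373) = 0.02342; SE₂ = √(0.5450·0.4550/445) = 0.02361.
Independent samples: SE of the difference = √(SE₁² + SE₂²) = √(0.0005484964 + 0.0005574321) = 0.03326.
z* for 98% confidence is 2.326, so the margin of error is 2.326 × 0.03326 = 0.07736.
Point estimate p̂₁ − p̂₂ = 0.7130 − 0.5450 = 0.1680.
0.1680 ± 0.07736 → (0.091, 0.245).

(0.091, 0.245)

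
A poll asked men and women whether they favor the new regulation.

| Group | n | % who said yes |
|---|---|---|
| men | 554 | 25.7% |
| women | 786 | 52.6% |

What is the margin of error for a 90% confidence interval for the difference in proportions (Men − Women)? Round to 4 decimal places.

SE₁ = √(p̂₁(1−p̂₁)/n₁) = √(0.2570·0.7430/554) = 0.01857; SE₂ = √(0.5260·0.4740/786) = 0.01781.
Independent samples: SE of the difference = √(SE₁² + SE₂²) = √(0.0003448449 + 0.0003171961) = 0.02573.
z* for 90% confidence is 1.645, so the margin of error is 1.645 × 0.02573 = 0.04233.

0.0423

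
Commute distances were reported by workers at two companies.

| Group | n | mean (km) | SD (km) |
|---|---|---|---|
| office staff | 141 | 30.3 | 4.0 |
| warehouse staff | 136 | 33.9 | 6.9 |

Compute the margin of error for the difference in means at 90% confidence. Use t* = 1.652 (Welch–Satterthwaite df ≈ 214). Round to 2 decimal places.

1.12

SE₁ = s₁/√n₁ = 4.0/√141 = 0.3369; SE₂ = 6.9/√136 = 0.5917.
Independent samples, unequal variances: SE_diff = √(SE₁² + SE₂²) = √(0.11350161 + 0.35010889) = 0.6809.
t* = 1.652, so margin of error = 1.652 × 0.6809 = 1.1248.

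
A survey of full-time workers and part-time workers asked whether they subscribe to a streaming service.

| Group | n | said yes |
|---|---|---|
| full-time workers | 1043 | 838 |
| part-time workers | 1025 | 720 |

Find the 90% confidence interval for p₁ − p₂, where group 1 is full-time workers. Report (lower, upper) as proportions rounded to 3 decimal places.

(0.070, 0.132)

First, p̂₁ = 838/1043 = 0.8035; p̂₂ = 720/1025 = 0.7024.
The two standard errors are √(0.8035×0.1965/1043) = 0.01230 and √(0.7024×0.2976/1025) = 0.01428.
Because the samples are independent, SE_diff = √(0.01230² + 0.01428²) = 0.01885.
Using z* = 1.645 for 90%, ME = 1.645 × 0.01885 = 0.03101.
p̂₁ − p̂₂ = 0.1011; interval 0.1011 ± 0.03101 gives (0.070, 0.132).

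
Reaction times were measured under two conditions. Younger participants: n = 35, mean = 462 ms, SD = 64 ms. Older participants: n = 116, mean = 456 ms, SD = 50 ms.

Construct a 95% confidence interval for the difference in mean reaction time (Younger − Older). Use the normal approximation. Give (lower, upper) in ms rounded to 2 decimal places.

Standard errors of each mean: 64/√35 = 10.8180 and 50/√116 = 4.6424.
SE(x̄₁ − x̄₂) = √(10.8180² + 4.6424²) = 11.7720 for independent samples with unequal variances.
With z* = 1.960, the margin is 1.960 × 11.7720 = 23.0731.
x̄₁ − x̄₂ = 462 − 456 = 6.0000; the interval is 6.0000 ± 23.0731 = (-17.07, 29.07).

(-17.07, 29.07)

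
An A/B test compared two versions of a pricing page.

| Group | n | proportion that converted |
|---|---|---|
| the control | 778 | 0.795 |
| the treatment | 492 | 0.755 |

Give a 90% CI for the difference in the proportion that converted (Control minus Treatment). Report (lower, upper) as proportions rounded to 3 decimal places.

(0.000, 0.080)

Each SE is √(p̂(1−p̂)/n): √(0.7950·0.2050/778) = 0.01447 and √(0.7550·0.2450/492) = 0.01939.
SE(p̂₁ − p̂₂) = √(SE₁² + SE₂²) = √(0.0002093809 + 0.0003759721) = 0.02419, since the two samples are independent.
At 90% confidence z* = 1.645; margin = 1.645 × 0.02419 = 0.03979.
The difference is 0.7950 − 0.7550 = 0.0400, so the interval is 0.0400 ± 0.03979 = (0.000, 0.080).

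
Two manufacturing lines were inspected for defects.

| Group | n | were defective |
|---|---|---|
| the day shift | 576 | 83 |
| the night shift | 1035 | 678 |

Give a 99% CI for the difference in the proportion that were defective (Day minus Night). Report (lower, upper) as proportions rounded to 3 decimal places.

Sample proportions: 83/576 = 0.1441, 678/1035 = 0.6551.
Each SE is √(p̂(1−p̂)/n): √(0.1441·0.8559/576) = 0.01463 and √(0.6551·0.3449/1035) = 0.01478.
SE(p̂₁ − p̂₂) = √(SE₁² + SE₂²) = √(0.0002140369 + 0.0002184484) = 0.02080, since the two samples are independent.
At 99% confidence z* = 2.576; margin = 2.576 × 0.02080 = 0.05358.
The difference is 0.1441 − 0.6551 = -0.5110, so the interval is -0.5110 ± 0.05358 = (-0.565, -0.457).

(-0.565, -0.457)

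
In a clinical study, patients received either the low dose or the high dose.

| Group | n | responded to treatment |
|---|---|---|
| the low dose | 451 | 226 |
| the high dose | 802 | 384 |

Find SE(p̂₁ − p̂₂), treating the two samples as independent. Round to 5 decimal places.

0.02942

First, p̂₁ = 226/451 = 0.5011; p̂₂ = 384/802 = 0.4788.
The two standard errors are √(0.5011×0.4989/451) = 0.02354 and √(0.4788×0.5212/802) = 0.01764.
Because the samples are independent, SE_diff = √(0.02354² + 0.01764²) = 0.02942.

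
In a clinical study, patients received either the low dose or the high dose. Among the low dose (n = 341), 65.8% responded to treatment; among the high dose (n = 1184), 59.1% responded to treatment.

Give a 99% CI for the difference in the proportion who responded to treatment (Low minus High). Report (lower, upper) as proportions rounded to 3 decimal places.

(-0.009, 0.143)

SE₁ = √(p̂₁(1−p̂₁)/n₁) = √(0.6580·0.3420/341) = 0.02569; SE₂ = √(0.5910·0.4090/1184) = 0.01429.
Independent samples: SE of the difference = √(SE₁² + SE₂²) = √(0.0006599761 + 0.0002042041) = 0.02940.
z* for 99% confidence is 2.576, so the margin of error is 2.576 × 0.02940 = 0.07573.
Point estimate p̂₁ − p̂₂ = 0.6580 − 0.5910 = 0.0670.
0.0670 ± 0.07573 → (-0.009, 0.143).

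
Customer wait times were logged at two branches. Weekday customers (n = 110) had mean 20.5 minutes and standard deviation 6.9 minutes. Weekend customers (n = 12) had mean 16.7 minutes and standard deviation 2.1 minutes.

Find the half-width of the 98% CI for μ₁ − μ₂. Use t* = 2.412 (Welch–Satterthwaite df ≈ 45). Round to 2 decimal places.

2.16

Standard errors of each mean: 6.9/√110 = 0.6579 and 2.1/√12 = 0.6062.
SE(x̄₁ − x̄₂) = √(0.6579² + 0.6062²) = 0.8946 for independent samples with unequal variances.
With t* = 2.412, the margin is 2.412 × 0.8946 = 2.1578.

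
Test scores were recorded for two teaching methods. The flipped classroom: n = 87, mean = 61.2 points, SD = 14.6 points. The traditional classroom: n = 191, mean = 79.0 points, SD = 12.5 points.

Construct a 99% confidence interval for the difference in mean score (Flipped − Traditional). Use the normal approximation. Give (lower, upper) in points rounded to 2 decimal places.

(-22.46, -13.14)

Standard errors of each mean: 14.6/√87 = 1.5653 and 12.5/√191 = 0.9045.
SE(x̄₁ − x̄₂) = √(1.5653² + 0.9045²) = 1.8078 for independent samples with unequal variances.
With z* = 2.576, the margin is 2.576 × 1.8078 = 4.6569.
x̄₁ − x̄₂ = 61.2 − 79.0 = -17.8000; the interval is -17.8000 ± 4.6569 = (-22.46, -13.14).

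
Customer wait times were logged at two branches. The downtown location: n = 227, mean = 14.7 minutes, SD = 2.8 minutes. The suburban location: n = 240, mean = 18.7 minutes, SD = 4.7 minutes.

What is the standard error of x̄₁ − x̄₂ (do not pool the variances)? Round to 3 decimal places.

Per-group SEs: s₁/√n₁ = 2.8/√227 = 0.1858, s₂/√n₂ = 4.7/√240 = 0.3034.
Unpooled SE of the difference: √(0.03452164 + 0.09205156) = 0.3558.

0.356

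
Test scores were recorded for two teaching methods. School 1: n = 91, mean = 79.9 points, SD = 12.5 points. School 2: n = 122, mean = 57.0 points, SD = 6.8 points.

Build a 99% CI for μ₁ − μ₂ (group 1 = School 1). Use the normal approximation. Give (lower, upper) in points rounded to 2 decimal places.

SE₁ = s₁/√n₁ = 12.5/√91 = 1.3104; SE₂ = 6.8/√122 = 0.6156.
Independent samples, unequal variances: SE_diff = √(SE₁² + SE₂²) = √(1.71714816 + 0.37896336) = 1.4478.
z* = 2.576, so margin of error = 2.576 × 1.4478 = 3.7295.
Difference in means = 79.9 − 57.0 = 22.9000.
22.9000 ± 3.7295 → (19.17, 26.63).

(19.17, 26.63)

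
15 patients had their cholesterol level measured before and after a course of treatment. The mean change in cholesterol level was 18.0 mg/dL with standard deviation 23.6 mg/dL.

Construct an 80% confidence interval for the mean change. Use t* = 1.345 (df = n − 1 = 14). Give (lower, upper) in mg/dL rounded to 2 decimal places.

(9.80, 26.20)

This is a matched-pairs design, so SE = s_d/√n = 23.6/√15 = 6.0935.
Margin = 1.345 × 6.0935 = 8.1958; the interval is 18.0 ± 8.1958 = (9.80, 26.20).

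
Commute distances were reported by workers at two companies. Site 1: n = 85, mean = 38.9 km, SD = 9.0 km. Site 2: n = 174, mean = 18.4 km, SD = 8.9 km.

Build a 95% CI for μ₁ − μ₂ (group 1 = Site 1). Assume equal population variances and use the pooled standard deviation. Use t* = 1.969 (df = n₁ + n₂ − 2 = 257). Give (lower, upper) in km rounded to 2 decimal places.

(18.17, 22.83)

Pooled variance s_p² = [84·9.0² + 173·8.9²] / (85+174−2) = 79.7951, so s_p = 8.9328.
SE_diff = s_p·√(1/n₁ + 1/n₂) = 8.9328·√(1/85 + 1/174) = 1.1821.
t* = 1.969; margin = 1.969 × 1.1821 = 2.3276.
Difference = 38.9 − 18.4 = 20.5000.
20.5000 ± 2.3276 → (18.17, 22.83).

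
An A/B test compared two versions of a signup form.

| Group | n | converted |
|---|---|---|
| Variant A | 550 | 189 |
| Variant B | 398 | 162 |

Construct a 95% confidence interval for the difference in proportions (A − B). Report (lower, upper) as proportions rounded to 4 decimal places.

(-0.1259, -0.0009)

Sample proportions: 189/550 = 0.3436, 162/398 = 0.4070.
Each SE is √(p̂(1−p̂)/n): √(0.3436·0.6564/550) = 0.02025 and √(0.4070·0.5930/398) = 0.02463.
SE(p̂₁ − p̂₂) = √(SE₁² + SE₂²) = √(0.0004100625 + 0.0006066369) = 0.03189, since the two samples are independent.
At 95% confidence z* = 1.960; margin = 1.960 × 0.03189 = 0.06250.
The difference is 0.3436 − 0.4070 = -0.0634, so the interval is -0.0634 ± 0.06250 = (-0.1259, -0.0009).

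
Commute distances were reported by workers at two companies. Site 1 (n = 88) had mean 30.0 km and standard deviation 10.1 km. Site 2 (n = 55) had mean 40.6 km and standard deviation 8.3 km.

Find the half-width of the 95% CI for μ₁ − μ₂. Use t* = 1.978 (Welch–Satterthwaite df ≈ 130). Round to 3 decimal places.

3.072

Standard errors of each mean: 10.1/√88 = 1.0767 and 8.3/√55 = 1.1192.
SE(x̄₁ − x̄₂) = √(1.0767² + 1.1192²) = 1.5530 for independent samples with unequal variances.
With t* = 1.978, the margin is 1.978 × 1.5530 = 3.0718.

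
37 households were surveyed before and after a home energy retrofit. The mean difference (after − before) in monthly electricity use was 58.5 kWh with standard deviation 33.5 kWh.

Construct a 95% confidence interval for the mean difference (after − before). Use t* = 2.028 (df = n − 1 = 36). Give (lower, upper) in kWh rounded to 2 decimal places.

(47.33, 69.67)

This is a matched-pairs design, so SE = s_d/√n = 33.5/√37 = 5.5074.
Margin = 2.028 × 5.5074 = 11.1690; the interval is 58.5 ± 11.1690 = (47.33, 69.67).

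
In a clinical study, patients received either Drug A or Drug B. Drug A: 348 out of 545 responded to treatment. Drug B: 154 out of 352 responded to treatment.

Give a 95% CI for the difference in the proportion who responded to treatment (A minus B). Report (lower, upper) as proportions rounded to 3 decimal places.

First, p̂₁ = 348/545 = 0.6385; p̂₂ = 154/352 = 0.4375.
The two standard errors are √(0.6385×0.3615/545) = 0.02058 and √(0.4375×0.5625/352) = 0.02644.
Because the samples are independent, SE_diff = √(0.02058² + 0.02644²) = 0.03351.
Using z* = 1.960 for 95%, ME = 1.960 × 0.03351 = 0.06568.
p̂₁ − p̂₂ = 0.2010; interval 0.2010 ± 0.06568 gives (0.135, 0.267).

(0.135, 0.267)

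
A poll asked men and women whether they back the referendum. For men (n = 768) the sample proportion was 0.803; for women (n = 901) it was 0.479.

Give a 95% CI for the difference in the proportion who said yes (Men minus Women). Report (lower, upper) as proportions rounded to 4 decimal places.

The two standard errors are √(0.8030×0.1970/768) = 0.01435 and √(0.4790×0.5210/901) = 0.01664.
Because the samples are independent, SE_diff = √(0.01435² + 0.01664²) = 0.02197.
Using z* = 1.960 for 95%, ME = 1.960 × 0.02197 = 0.04306.
p̂₁ − p̂₂ = 0.3240; interval 0.3240 ± 0.04306 gives (0.2809, 0.3671).

(0.2809, 0.3671)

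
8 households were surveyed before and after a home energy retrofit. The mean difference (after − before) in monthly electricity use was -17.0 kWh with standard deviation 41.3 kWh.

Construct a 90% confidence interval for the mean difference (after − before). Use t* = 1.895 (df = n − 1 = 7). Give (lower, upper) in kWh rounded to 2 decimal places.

(-44.67, 10.67)

This is a matched-pairs design, so SE = s_d/√n = 41.3/√8 = 14.6018.
Margin = 1.895 × 14.6018 = 27.6704; the interval is -17.0 ± 27.6704 = (-44.67, 10.67).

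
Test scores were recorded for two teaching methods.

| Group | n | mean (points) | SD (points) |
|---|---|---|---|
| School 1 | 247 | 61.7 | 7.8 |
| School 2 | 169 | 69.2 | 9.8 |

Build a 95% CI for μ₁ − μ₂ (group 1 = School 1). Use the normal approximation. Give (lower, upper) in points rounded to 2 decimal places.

(-9.27, -5.73)

Standard errors of each mean: 7.8/√247 = 0.4963 and 9.8/√169 = 0.7538.
SE(x̄₁ − x̄₂) = √(0.4963² + 0.7538²) = 0.9025 for independent samples with unequal variances.
With z* = 1.960, the margin is 1.960 × 0.9025 = 1.7689.
x̄₁ − x̄₂ = 61.7 − 69.2 = -7.5000; the interval is -7.5000 ± 1.7689 = (-9.27, -5.73).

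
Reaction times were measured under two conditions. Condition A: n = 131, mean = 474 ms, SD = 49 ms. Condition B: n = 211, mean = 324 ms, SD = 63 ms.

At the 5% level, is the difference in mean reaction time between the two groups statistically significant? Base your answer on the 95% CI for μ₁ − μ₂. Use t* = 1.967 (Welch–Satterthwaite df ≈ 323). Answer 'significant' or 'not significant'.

significant

Per-group SEs: s₁/√n₁ = 49/√131 = 4.2811, s₂/√n₂ = 63/√211 = 4.3371.
Unpooled SE of the difference: √(18.32781721 + 18.81043641) = 6.0941.
Margin of error = t* · SE = 1.967 × 6.0941 = 11.9871.
x̄₁ − x̄₂ = 474 − 324 = 150.0000.
CI: 150.0000 ± 11.9871 = (138.0129, 161.9871).
The interval (138.0129, 161.9871) does not contain 0, so the difference is significant.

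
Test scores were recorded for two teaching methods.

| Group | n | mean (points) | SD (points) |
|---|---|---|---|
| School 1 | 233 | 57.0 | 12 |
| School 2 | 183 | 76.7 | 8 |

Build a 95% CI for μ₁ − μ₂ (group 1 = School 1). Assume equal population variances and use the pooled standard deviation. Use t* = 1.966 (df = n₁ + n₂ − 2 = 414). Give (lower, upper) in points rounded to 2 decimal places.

(-21.73, -17.67)

Pooled variance s_p² = [232·12² + 182·8²] / (233+183−2) = 108.8309, so s_p = 10.4322.
SE_diff = s_p·√(1/n₁ + 1/n₂) = 10.4322·√(1/233 + 1/183) = 1.0304.
t* = 1.966; margin = 1.966 × 1.0304 = 2.0258.
Difference = 57.0 − 76.7 = -19.7000.
-19.7000 ± 2.0258 → (-21.73, -17.67).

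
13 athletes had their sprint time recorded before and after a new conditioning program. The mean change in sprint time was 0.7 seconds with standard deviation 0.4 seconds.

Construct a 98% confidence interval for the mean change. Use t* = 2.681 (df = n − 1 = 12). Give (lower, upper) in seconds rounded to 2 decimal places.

(0.40, 1.00)

This is a matched-pairs design, so SE = s_d/√n = 0.4/√13 = 0.1109.
Margin = 2.681 × 0.1109 = 0.2973; the interval is 0.7 ± 0.2973 = (0.40, 1.00).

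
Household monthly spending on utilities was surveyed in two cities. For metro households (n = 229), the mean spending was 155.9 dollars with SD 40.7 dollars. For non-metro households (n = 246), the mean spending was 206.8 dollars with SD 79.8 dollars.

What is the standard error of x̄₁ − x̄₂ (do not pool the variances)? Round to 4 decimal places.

SE₁ = s₁/√n₁ = 40.7/√229 = 2.6895; SE₂ = 79.8/√246 = 5.0879.
Independent samples, unequal variances: SE_diff = √(SE₁² + SE₂²) = √(7.23341025 + 25.88672641) = 5.7550.

5.7550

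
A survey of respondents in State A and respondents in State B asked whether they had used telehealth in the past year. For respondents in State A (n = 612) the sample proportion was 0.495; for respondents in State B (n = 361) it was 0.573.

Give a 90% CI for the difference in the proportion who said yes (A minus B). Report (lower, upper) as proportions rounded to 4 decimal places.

(-0.1322, -0.0238)

The two standard errors are √(0.4950×0.5050/612) = 0.02021 and √(0.5730×0.4270/361) = 0.02603.
Because the samples are independent, SE_diff = √(0.02021² + 0.02603²) = 0.03295.
Using z* = 1.645 for 90%, ME = 1.645 × 0.03295 = 0.05420.
p̂₁ − p̂₂ = -0.0780; interval -0.0780 ± 0.05420 gives (-0.1322, -0.0238).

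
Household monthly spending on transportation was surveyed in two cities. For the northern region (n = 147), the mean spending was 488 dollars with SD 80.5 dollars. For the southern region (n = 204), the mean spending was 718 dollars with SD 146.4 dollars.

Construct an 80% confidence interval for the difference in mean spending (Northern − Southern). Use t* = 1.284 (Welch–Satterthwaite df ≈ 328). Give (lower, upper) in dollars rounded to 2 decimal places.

(-245.68, -214.32)

Standard errors of each mean: 80.5/√147 = 6.6395 and 146.4/√204 = 10.2501.
SE(x̄₁ − x̄₂) = √(6.6395² + 10.2501²) = 12.2126 for independent samples with unequal variances.
With t* = 1.284, the margin is 1.284 × 12.2126 = 15.6810.
x̄₁ − x̄₂ = 488 − 718 = -230.0000; the interval is -230.0000 ± 15.6810 = (-245.68, -214.32).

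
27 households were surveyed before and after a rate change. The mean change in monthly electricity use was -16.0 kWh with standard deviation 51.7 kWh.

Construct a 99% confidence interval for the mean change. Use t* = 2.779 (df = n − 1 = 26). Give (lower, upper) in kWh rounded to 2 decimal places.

(-43.65, 11.65)

This is a matched-pairs design, so SE = s_d/√n = 51.7/√27 = 9.9497.
Margin = 2.779 × 9.9497 = 27.6502; the interval is -16.0 ± 27.6502 = (-43.65, 11.65).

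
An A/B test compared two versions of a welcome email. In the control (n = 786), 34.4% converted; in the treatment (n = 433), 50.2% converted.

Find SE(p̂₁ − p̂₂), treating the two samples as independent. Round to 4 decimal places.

The two standard errors are √(0.3440×0.6560/786) = 0.01694 and √(0.5020×0.4980/433) = 0.02403.
Because the samples are independent, SE_diff = √(0.01694² + 0.02403²) = 0.02940.

0.0294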